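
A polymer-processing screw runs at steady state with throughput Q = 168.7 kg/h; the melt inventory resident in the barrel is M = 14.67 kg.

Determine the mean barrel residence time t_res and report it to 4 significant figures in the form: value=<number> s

Throughput in SI: Q_s = 168.7 kg/h ÷ 3600 s/h = 0.0468611 kg/s
t_res = M / Q_s = 14.67 ÷ 0.0468611 = 313.053 s

value=313.1 s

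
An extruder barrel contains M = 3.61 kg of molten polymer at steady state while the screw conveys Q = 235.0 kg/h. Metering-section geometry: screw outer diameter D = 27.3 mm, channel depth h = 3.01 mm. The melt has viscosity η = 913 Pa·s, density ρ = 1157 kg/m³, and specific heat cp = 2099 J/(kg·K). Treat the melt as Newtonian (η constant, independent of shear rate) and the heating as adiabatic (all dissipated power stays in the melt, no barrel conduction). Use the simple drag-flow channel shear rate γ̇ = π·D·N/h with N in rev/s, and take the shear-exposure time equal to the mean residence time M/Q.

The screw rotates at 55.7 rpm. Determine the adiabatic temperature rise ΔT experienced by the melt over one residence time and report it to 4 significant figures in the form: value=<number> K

Convert throughput: Q = 235.0 kg/h = 235.0/3600 = 0.0652778 kg/s
Mean residence time: t_res = M/Q_s = 3.61 kg / 0.0652778 kg/s = 55.3021 s
Convert to SI: D = 0.0273 m, h = 0.00301 m, N = 55.7/60 = 0.928333 rev/s
γ̇ = π·D·N / h = π · 0.0273 · 0.928333 / 0.00301 = 26.4515 s⁻¹
ΔT = η·γ̇²·t_res/(ρ·cp) = [913 × 26.4515² × 55.3021] / [1157 × 2099] = 14.5468 K

value=14.55 K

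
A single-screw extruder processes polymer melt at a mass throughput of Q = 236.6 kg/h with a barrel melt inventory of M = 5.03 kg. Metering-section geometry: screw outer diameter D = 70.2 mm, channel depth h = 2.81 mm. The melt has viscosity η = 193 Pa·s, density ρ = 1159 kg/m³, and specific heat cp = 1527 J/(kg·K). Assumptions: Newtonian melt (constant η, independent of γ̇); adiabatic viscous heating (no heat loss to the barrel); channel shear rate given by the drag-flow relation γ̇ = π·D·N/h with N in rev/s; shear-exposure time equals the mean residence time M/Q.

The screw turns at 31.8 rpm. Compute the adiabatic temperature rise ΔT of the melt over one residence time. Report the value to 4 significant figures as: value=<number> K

Convert throughput: Q = 236.6 kg/h = 236.6/3600 = 0.0657222 kg/s
t_res = M / Q_s = 5.03 ÷ 0.0657222 = 76.5342 s
Convert to SI: D = 0.0702 m, h = 0.00281 m, N = 31.8/60 = 0.53 rev/s
Shear rate: γ̇ = πDN/h = π·0.0702·0.53/0.00281 = 41.5965 s⁻¹
Adiabatic rise: ΔT = η γ̇² t_res / (ρ cp) = 193·(41.5965)²·76.5342 / (1159·1527) = 14.4412 K

value=14.44 K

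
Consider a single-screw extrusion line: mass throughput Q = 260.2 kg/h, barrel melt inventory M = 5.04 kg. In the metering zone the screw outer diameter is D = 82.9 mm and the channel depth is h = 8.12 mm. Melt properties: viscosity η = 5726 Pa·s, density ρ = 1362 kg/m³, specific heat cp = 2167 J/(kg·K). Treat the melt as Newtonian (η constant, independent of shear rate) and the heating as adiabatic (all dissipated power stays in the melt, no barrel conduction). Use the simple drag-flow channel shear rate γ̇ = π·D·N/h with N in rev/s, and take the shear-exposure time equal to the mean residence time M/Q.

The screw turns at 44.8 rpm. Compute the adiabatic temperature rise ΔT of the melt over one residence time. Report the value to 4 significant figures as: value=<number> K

value=77.59 K

Convert throughput: Q = 260.2 kg/h = 260.2/3600 = 0.0722778 kg/s
Mean residence time: t_res = M/Q_s = 5.04 kg / 0.0722778 kg/s = 69.731 s
Geometry in metres: D = 82.9 mm → 0.0829 m, h = 8.12 mm → 0.00812 m; screw speed N = 44.8 rpm = 0.746667 rev/s
γ̇ = π·D·N / h = π · 0.0829 · 0.746667 / 0.00812 = 23.9483 s⁻¹
Adiabatic rise: ΔT = η γ̇² t_res / (ρ cp) = 5726·(23.9483)²·69.731 / (1362·2167) = 77.5874 K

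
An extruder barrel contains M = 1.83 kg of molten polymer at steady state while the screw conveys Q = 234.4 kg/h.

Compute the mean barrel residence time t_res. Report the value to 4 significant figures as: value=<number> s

value=28.11 s

Throughput in SI: Q_s = 234.4 kg/h ÷ 3600 s/h = 0.0651111 kg/s
t_res = M / Q_s = 1.83 / 0.0651111 = 28.1058 s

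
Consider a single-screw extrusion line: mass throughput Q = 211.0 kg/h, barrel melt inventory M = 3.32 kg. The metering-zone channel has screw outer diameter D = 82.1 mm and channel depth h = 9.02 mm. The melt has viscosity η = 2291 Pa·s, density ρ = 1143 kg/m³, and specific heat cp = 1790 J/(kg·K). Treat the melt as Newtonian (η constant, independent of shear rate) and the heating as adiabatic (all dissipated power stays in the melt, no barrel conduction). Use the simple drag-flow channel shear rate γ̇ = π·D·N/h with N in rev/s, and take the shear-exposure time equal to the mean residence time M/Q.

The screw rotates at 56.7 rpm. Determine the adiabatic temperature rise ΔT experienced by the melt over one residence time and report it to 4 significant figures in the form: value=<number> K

Throughput in SI: Q_s = 211.0 kg/h ÷ 3600 s/h = 0.0586111 kg/s
Mean residence time: t_res = M/Q_s = 3.32 kg / 0.0586111 kg/s = 56.6445 s
Geometry in metres: D = 82.1 mm → 0.0821 m, h = 9.02 mm → 0.00902 m; screw speed N = 56.7 rpm = 0.945 rev/s
γ̇ = π·D·N / h = π · 0.0821 · 0.945 / 0.00902 = 27.0221 s⁻¹
ΔT = η·γ̇²·t_res / (ρ·cp) = 2291 · (27.0221)² · 56.6445 / (1143 · 1790) = 46.3149 K

value=46.31 K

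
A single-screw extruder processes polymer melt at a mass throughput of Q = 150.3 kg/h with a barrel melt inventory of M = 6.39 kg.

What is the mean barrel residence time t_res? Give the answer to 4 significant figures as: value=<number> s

value=153.1 s

Convert throughput: Q = 150.3 kg/h = 150.3/3600 = 0.04175 kg/s
Mean residence time: t_res = M/Q_s = 6.39 kg / 0.04175 kg/s = 153.054 s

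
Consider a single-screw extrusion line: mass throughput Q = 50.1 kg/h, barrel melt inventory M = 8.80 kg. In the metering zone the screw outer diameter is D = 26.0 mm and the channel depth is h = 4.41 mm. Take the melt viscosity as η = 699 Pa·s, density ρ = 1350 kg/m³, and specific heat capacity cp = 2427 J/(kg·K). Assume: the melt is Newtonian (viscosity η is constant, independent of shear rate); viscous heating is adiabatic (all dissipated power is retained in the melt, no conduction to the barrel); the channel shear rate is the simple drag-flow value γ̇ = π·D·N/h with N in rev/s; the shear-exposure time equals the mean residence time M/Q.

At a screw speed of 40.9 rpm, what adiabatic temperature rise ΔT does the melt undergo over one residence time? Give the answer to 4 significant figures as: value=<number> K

value=21.50 K

Throughput in SI: Q_s = 50.1 kg/h ÷ 3600 s/h = 0.0139167 kg/s
t_res = M / Q_s = 8.80 ÷ 0.0139167 = 632.335 s
Convert to SI: D = 0.026 m, h = 0.00441 m, N = 40.9/60 = 0.681667 rev/s
Shear rate: γ̇ = πDN/h = π·0.026·0.681667/0.00441 = 12.6257 s⁻¹
ΔT = η·γ̇²·t_res/(ρ·cp) = [699 × 12.6257² × 632.335] / [1350 × 2427] = 21.5048 K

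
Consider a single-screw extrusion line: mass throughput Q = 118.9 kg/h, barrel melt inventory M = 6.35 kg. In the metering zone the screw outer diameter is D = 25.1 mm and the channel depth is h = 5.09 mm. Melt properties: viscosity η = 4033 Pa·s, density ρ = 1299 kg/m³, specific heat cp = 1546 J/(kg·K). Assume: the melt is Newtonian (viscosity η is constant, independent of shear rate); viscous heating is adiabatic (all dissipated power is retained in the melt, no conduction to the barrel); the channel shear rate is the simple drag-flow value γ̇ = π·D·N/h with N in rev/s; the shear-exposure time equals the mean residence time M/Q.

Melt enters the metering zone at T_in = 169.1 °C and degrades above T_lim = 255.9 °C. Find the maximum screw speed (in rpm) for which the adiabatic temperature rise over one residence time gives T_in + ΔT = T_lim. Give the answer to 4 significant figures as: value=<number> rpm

Convert throughput: Q = 118.9 kg/h = 118.9/3600 = 0.0330278 kg/s
t_res = M / Q_s = 6.35 ÷ 0.0330278 = 192.262 s
Geometry in SI: D = 25.1 mm → 0.0251 m, h = 5.09 mm → 0.00509 m
ΔT_a = T_lim − T_in = 255.9 − 169.1 = 86.8 K
Invert ΔT = ηγ̇²t_res/(ρcp) for γ̇: γ̇_max² = ΔT_a ρ cp / (η t_res) = 86.8·1299·1546 / (4033·192.262) = 224.81 s⁻²
γ̇_max = √224.81 = 14.9937 s⁻¹
Solve γ̇ = πDN/h for N: N_max = γ̇_max·h/(π·D) = 14.9937 × 0.00509 / (π × 0.0251) = 0.967837 rev/s = 58.0702 rpm

value=58.07 rpm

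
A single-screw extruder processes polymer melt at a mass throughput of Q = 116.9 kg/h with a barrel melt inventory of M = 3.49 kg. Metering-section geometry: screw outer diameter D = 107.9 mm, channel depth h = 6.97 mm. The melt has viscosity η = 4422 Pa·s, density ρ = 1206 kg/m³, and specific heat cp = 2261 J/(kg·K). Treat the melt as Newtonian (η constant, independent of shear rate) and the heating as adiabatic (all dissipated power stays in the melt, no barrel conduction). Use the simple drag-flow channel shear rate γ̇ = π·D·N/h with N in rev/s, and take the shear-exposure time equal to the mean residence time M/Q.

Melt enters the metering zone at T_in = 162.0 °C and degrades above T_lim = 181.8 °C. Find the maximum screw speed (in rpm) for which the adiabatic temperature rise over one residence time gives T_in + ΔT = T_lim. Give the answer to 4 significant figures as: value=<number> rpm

value=13.15 rpm

Throughput in SI: Q_s = 116.9 kg/h ÷ 3600 s/h = 0.0324722 kg/s
t_res = M / Q_s = 3.49 / 0.0324722 = 107.476 s
D = 107.9 mm = 0.1079 m;  h = 6.97 mm = 0.00697 m
Allowable rise: ΔT_a = T_lim − T_in = 181.8 − 162.0 = 19.8 K
γ̇_max² = ΔT_a·ρ·cp/(η·t_res) = 19.8·1206·2261/(4422·107.476) = 113.601 s⁻²
γ̇_max = √113.601 = 10.6584 s⁻¹
N_max = γ̇_max·h / (π·D) = 10.6584 · 0.00697 / (π · 0.1079) = 0.219155 rev/s = 13.1493 rpm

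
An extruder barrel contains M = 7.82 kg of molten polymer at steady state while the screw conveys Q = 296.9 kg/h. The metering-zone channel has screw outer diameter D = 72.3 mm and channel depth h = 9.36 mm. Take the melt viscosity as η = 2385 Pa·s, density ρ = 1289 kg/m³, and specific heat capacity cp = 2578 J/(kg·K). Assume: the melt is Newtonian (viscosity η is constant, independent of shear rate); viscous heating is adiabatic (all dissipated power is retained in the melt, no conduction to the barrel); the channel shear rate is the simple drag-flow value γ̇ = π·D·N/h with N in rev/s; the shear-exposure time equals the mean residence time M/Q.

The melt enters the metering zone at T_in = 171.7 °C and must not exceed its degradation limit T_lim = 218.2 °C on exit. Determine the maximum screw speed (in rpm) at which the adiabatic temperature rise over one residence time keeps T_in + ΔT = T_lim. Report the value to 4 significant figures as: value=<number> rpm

value=64.63 rpm

Throughput in SI: Q_s = 296.9 kg/h ÷ 3600 s/h = 0.0824722 kg/s
t_res = M / Q_s = 7.82 / 0.0824722 = 94.8198 s
Convert to metres: D = 0.0723 m, h = 0.00936 m
ΔT_a = T_lim − T_in = 218.2 °C − 171.7 °C = 46.5 K
γ̇_max² = ΔT_a·ρ·cp/(η·t_res) = 46.5·1289·2578/(2385·94.8198) = 683.284 s⁻²
γ̇_max = √683.284 = 26.1397 s⁻¹
N_max = γ̇_max·h / (π·D) = 26.1397 · 0.00936 / (π · 0.0723) = 1.07718 rev/s = 64.6308 rpm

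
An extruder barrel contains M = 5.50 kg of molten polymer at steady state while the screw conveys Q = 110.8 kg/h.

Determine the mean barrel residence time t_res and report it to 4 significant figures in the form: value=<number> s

value=178.7 s

Convert throughput: Q = 110.8 kg/h = 110.8/3600 = 0.0307778 kg/s
t_res = M / Q_s = 5.50 ÷ 0.0307778 = 178.7 s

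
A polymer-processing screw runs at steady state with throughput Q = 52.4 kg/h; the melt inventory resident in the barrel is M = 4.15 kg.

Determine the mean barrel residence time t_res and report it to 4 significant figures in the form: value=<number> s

Convert throughput: Q = 52.4 kg/h = 52.4/3600 = 0.0145556 kg/s
t_res = M / Q_s = 4.15 / 0.0145556 = 285.115 s

value=285.1 s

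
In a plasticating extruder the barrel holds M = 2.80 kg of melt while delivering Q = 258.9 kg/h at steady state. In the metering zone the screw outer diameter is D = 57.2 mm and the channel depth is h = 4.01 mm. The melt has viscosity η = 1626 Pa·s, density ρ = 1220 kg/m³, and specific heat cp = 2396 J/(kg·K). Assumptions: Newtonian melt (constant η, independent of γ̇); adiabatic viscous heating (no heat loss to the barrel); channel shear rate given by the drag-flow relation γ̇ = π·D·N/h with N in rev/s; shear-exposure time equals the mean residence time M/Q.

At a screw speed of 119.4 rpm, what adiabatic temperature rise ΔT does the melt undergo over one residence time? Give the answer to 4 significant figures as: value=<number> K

value=172.2 K

Convert throughput: Q = 258.9 kg/h = 258.9/3600 = 0.0719167 kg/s
Mean residence time: t_res = M/Q_s = 2.80 kg / 0.0719167 kg/s = 38.934 s
D = 57.2 mm = 0.0572 m;  h = 4.01 mm = 0.00401 m;  N = 119.4 rpm / 60 = 1.99 rev/s
γ̇ = π D N / h = (π)(0.0572)(1.99) / 0.00401 = 89.1774 s⁻¹
ΔT = η·γ̇²·t_res/(ρ·cp) = [1626 × 89.1774² × 38.934] / [1220 × 2396] = 172.231 K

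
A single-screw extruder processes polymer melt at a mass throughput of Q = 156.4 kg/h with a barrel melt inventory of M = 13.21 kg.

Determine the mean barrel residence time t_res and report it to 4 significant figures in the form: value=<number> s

value=304.1 s

Q_s = Q / 3600 = 156.4 / 3600 = 0.0434444 kg/s
t_res = M / Q_s = 13.21 ÷ 0.0434444 = 304.066 s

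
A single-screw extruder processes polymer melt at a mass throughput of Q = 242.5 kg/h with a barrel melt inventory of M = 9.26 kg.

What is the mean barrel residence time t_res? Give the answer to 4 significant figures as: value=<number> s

Convert throughput: Q = 242.5 kg/h = 242.5/3600 = 0.0673611 kg/s
t_res = M / Q_s = 9.26 / 0.0673611 = 137.468 s

value=137.5 s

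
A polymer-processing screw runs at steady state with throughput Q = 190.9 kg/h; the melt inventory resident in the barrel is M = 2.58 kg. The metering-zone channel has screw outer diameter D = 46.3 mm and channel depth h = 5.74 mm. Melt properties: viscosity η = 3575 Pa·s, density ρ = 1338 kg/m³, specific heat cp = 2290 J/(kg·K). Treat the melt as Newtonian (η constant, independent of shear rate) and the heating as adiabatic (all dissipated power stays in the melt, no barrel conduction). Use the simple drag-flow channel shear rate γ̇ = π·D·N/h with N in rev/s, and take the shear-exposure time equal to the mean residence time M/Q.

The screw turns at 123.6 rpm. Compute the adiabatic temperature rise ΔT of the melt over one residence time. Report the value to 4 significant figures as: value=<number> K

value=154.7 K

Convert throughput: Q = 190.9 kg/h = 190.9/3600 = 0.0530278 kg/s
t_res = M / Q_s = 2.58 ÷ 0.0530278 = 48.6537 s
Geometry in metres: D = 46.3 mm → 0.0463 m, h = 5.74 mm → 0.00574 m; screw speed N = 123.6 rpm = 2.06 rev/s
γ̇ = π·D·N / h = π · 0.0463 · 2.06 / 0.00574 = 52.2019 s⁻¹
ΔT = η·γ̇²·t_res / (ρ·cp) = 3575 · (52.2019)² · 48.6537 / (1338 · 2290) = 154.694 K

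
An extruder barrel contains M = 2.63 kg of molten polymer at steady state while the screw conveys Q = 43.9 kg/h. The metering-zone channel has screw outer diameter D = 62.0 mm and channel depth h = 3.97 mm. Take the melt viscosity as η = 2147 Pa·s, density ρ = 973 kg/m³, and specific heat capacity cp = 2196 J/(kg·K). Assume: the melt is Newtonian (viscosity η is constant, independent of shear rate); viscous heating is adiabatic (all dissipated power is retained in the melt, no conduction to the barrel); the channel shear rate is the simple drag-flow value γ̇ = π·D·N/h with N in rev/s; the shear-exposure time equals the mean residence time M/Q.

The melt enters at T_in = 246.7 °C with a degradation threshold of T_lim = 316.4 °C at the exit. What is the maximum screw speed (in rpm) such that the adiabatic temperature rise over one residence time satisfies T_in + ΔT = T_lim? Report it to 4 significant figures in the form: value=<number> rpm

Q_s = Q / 3600 = 43.9 / 3600 = 0.0121944 kg/s
t_res = M / Q_s = 2.63 / 0.0121944 = 215.672 s
Geometry in SI: D = 62.0 mm → 0.062 m, h = 3.97 mm → 0.00397 m
ΔT_a = T_lim − T_in = 316.4 − 246.7 = 69.7 K
γ̇_max² = ΔT_a·ρ·cp/(η·t_res) = 69.7·973·2196/(2147·215.672) = 321.627 s⁻²
Take the square root: γ̇_max = √(321.627) = 17.934 s⁻¹
N_max = γ̇_max h / (πD) = 17.934·0.00397/(π·0.062) = 0.365532 rev/s → ×60 = 21.9319 rpm

value=21.93 rpm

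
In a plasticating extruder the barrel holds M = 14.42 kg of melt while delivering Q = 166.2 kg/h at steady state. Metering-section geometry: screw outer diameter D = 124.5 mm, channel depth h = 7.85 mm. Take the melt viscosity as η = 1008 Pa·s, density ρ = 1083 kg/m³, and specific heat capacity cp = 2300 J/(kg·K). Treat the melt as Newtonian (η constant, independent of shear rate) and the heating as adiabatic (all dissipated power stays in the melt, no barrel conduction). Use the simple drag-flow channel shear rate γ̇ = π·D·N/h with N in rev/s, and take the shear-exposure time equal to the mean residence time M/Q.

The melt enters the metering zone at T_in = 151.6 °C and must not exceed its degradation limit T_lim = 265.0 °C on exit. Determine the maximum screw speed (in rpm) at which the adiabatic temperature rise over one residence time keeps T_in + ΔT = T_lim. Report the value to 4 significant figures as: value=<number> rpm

Convert throughput: Q = 166.2 kg/h = 166.2/3600 = 0.0461667 kg/s
t_res = M / Q_s = 14.42 / 0.0461667 = 312.347 s
D = 124.5 mm = 0.1245 m;  h = 7.85 mm = 0.00785 m
ΔT_a = T_lim − T_in = 265.0 − 151.6 = 113.4 K
γ̇_max² = ΔT_a·ρ·cp/(η·t_res) = 113.4·1083·2300/(1008·312.347) = 897.164 s⁻²
Take the square root: γ̇_max = √(897.164) = 29.9527 s⁻¹
N_max = γ̇_max h / (πD) = 29.9527·0.00785/(π·0.1245) = 0.601155 rev/s → ×60 = 36.0693 rpm

value=36.07 rpm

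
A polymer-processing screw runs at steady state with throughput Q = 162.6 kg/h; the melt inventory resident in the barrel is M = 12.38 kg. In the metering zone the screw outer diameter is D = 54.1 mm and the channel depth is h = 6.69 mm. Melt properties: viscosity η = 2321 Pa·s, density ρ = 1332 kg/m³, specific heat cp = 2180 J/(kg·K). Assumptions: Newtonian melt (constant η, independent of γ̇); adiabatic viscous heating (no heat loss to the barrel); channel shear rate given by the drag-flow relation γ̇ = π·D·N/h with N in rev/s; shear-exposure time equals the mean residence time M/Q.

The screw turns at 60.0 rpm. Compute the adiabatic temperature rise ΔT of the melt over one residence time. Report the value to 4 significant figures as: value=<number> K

Q_s = Q / 3600 = 162.6 / 3600 = 0.0451667 kg/s
Mean residence time: t_res = M/Q_s = 12.38 kg / 0.0451667 kg/s = 274.096 s
D = 54.1 mm = 0.0541 m;  h = 6.69 mm = 0.00669 m;  N = 60.0 rpm / 60 = 1 rev/s
γ̇ = π D N / h = (π)(0.0541)(1) / 0.00669 = 25.4051 s⁻¹
ΔT = η·γ̇²·t_res / (ρ·cp) = 2321 · (25.4051)² · 274.096 / (1332 · 2180) = 141.403 K

value=141.4 K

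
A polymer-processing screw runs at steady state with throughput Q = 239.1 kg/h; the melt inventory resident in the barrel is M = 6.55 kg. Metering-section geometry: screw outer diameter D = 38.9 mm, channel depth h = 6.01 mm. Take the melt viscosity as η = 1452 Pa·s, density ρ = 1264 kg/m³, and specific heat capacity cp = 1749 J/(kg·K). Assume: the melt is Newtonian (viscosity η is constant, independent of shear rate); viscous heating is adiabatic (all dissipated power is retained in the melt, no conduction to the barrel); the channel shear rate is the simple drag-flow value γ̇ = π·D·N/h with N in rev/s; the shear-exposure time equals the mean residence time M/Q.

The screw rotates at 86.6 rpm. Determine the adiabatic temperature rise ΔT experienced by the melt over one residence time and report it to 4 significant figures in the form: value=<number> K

value=55.79 K

Throughput in SI: Q_s = 239.1 kg/h ÷ 3600 s/h = 0.0664167 kg/s
t_res = M / Q_s = 6.55 ÷ 0.0664167 = 98.6198 s
Geometry in metres: D = 38.9 mm → 0.0389 m, h = 6.01 mm → 0.00601 m; screw speed N = 86.6 rpm = 1.44333 rev/s
Shear rate: γ̇ = πDN/h = π·0.0389·1.44333/0.00601 = 29.3489 s⁻¹
ΔT = η·γ̇²·t_res/(ρ·cp) = [1452 × 29.3489² × 98.6198] / [1264 × 1749] = 55.7927 K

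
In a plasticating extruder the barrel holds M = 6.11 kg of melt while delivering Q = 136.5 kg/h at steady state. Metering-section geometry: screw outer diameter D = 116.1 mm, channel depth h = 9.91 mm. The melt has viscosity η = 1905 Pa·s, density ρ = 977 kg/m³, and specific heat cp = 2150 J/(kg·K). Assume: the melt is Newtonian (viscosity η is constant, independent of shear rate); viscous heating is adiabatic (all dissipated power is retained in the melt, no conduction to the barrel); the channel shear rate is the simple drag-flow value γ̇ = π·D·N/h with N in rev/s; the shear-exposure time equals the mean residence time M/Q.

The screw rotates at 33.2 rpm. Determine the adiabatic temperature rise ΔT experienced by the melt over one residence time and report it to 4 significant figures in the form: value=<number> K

Throughput in SI: Q_s = 136.5 kg/h ÷ 3600 s/h = 0.0379167 kg/s
t_res = M / Q_s = 6.11 / 0.0379167 = 161.143 s
D = 116.1 mm = 0.1161 m;  h = 9.91 mm = 0.00991 m;  N = 33.2 rpm / 60 = 0.553333 rev/s
γ̇ = π D N / h = (π)(0.1161)(0.553333) / 0.00991 = 20.3655 s⁻¹
ΔT = η·γ̇²·t_res/(ρ·cp) = [1905 × 20.3655² × 161.143] / [977 × 2150] = 60.6127 K

value=60.61 K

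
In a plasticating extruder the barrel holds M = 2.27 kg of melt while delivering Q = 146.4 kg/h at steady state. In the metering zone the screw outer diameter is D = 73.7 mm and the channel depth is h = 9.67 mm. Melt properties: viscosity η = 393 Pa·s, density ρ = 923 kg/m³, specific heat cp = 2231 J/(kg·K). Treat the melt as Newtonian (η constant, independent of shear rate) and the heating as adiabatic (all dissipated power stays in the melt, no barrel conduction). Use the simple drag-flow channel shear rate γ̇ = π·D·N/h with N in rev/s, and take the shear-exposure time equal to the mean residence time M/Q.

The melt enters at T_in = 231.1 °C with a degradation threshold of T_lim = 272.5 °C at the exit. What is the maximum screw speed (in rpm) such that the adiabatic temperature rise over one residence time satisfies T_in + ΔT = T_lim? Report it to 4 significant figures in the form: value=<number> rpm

Q_s = Q / 3600 = 146.4 / 3600 = 0.0406667 kg/s
Mean residence time: t_res = M/Q_s = 2.27 kg / 0.0406667 kg/s = 55.8197 s
Geometry in SI: D = 73.7 mm → 0.0737 m, h = 9.67 mm → 0.00967 m
ΔT_a = T_lim − T_in = 272.5 − 231.1 = 41.4 K
γ̇_max² = ΔT_a·ρ·cp/(η·t_res) = 41.4·923·2231/(393·55.8197) = 3886.17 s⁻²
γ̇_max = sqrt(3886.17) = 62.3392 s⁻¹
N_max = γ̇_max·h / (π·D) = 62.3392 · 0.00967 / (π · 0.0737) = 2.60357 rev/s = 156.214 rpm

value=156.2 rpm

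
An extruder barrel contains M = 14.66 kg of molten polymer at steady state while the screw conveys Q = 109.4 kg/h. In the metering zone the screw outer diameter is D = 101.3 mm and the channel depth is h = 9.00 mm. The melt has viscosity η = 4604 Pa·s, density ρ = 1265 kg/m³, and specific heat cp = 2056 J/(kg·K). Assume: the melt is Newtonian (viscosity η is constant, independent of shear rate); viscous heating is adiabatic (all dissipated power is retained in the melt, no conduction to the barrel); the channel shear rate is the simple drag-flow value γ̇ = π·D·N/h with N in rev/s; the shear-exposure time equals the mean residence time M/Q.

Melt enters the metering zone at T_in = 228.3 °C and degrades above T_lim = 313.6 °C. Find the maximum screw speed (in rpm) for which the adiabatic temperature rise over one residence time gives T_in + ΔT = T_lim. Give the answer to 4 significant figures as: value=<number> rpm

value=16.96 rpm

Throughput in SI: Q_s = 109.4 kg/h ÷ 3600 s/h = 0.0303889 kg/s
t_res = M / Q_s = 14.66 ÷ 0.0303889 = 482.413 s
Convert to metres: D = 0.1013 m, h = 0.009 m
ΔT_a = T_lim − T_in = 313.6 °C − 228.3 °C = 85.3 K
γ̇_max² = ΔT_a·ρ·cp/(η·t_res) = 85.3·1265·2056/(4604·482.413) = 99.8868 s⁻²
γ̇_max = √99.8868 = 9.99434 s⁻¹
N_max = γ̇_max h / (πD) = 9.99434·0.009/(π·0.1013) = 0.282642 rev/s → ×60 = 16.9585 rpm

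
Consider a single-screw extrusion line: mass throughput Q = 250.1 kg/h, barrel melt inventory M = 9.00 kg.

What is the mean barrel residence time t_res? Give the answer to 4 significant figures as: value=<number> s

Q_s = Q / 3600 = 250.1 / 3600 = 0.0694722 kg/s
t_res = M / Q_s = 9.00 / 0.0694722 = 129.548 s

value=129.5 s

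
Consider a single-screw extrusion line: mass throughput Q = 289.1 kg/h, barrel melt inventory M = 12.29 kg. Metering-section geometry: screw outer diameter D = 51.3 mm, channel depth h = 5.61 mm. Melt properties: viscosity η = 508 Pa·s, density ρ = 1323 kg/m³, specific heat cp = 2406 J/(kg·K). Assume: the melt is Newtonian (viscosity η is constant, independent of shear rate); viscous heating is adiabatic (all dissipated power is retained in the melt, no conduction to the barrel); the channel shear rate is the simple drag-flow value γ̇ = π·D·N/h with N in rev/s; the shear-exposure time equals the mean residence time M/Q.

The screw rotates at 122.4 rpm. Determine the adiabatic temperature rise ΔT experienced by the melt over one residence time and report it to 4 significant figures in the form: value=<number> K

value=83.88 K

Throughput in SI: Q_s = 289.1 kg/h ÷ 3600 s/h = 0.0803056 kg/s
Mean residence time: t_res = M/Q_s = 12.29 kg / 0.0803056 kg/s = 153.04 s
Convert to SI: D = 0.0513 m, h = 0.00561 m, N = 122.4/60 = 2.04 rev/s
γ̇ = π D N / h = (π)(0.0513)(2.04) / 0.00561 = 58.605 s⁻¹
ΔT = η·γ̇²·t_res / (ρ·cp) = 508 · (58.605)² · 153.04 / (1323 · 2406) = 83.8849 K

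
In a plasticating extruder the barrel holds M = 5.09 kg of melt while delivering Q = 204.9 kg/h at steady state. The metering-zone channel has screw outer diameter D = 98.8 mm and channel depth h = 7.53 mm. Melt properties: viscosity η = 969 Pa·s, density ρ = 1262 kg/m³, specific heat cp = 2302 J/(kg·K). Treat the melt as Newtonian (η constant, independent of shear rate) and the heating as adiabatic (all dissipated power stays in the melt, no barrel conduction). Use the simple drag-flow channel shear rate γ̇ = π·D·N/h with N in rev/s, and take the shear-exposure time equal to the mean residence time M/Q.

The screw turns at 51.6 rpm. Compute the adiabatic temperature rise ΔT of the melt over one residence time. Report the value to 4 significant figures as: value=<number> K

value=37.49 K

Convert throughput: Q = 204.9 kg/h = 204.9/3600 = 0.0569167 kg/s
t_res = M / Q_s = 5.09 / 0.0569167 = 89.429 s
Geometry in metres: D = 98.8 mm → 0.0988 m, h = 7.53 mm → 0.00753 m; screw speed N = 51.6 rpm = 0.86 rev/s
γ̇ = π D N / h = (π)(0.0988)(0.86) / 0.00753 = 35.4495 s⁻¹
Adiabatic rise: ΔT = η γ̇² t_res / (ρ cp) = 969·(35.4495)²·89.429 / (1262·2302) = 37.485 K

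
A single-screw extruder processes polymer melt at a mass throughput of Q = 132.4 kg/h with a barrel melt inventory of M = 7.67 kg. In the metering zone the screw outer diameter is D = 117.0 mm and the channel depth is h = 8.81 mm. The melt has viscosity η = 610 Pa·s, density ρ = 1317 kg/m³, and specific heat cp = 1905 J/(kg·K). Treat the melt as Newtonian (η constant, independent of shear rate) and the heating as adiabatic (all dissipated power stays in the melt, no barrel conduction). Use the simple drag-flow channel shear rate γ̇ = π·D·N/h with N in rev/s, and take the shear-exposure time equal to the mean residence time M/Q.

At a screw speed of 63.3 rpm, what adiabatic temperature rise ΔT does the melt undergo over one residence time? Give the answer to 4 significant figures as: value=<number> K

value=98.24 K

Throughput in SI: Q_s = 132.4 kg/h ÷ 3600 s/h = 0.0367778 kg/s
Mean residence time: t_res = M/Q_s = 7.67 kg / 0.0367778 kg/s = 208.55 s
Convert to SI: D = 0.117 m, h = 0.00881 m, N = 63.3/60 = 1.055 rev/s
γ̇ = π·D·N / h = π · 0.117 · 1.055 / 0.00881 = 44.0162 s⁻¹
ΔT = η·γ̇²·t_res / (ρ·cp) = 610 · (44.0162)² · 208.55 / (1317 · 1905) = 98.2389 K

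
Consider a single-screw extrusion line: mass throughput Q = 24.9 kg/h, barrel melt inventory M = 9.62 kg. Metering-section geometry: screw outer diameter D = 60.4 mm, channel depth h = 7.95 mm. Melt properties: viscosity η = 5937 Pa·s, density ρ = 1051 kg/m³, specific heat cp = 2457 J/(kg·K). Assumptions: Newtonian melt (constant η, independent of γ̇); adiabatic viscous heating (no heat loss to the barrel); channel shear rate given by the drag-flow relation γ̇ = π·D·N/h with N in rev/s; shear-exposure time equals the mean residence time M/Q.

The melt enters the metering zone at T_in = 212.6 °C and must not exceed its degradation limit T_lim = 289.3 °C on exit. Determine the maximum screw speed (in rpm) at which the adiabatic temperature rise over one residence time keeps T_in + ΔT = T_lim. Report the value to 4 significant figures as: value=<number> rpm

value=12.31 rpm

Throughput in SI: Q_s = 24.9 kg/h ÷ 3600 s/h = 0.00691667 kg/s
t_res = M / Q_s = 9.62 / 0.00691667 = 1390.84 s
Convert to metres: D = 0.0604 m, h = 0.00795 m
ΔT_a = T_lim − T_in = 289.3 °C − 212.6 °C = 76.7 K
γ̇_max² = ΔT_a·ρ·cp / (η·t_res) = [76.7 × 1051 × 2457] / [5937 × 1390.84] = 23.986 s⁻²
Take the square root: γ̇_max = √(23.986) = 4.89755 s⁻¹
N_max = γ̇_max·h / (π·D) = 4.89755 · 0.00795 / (π · 0.0604) = 0.205191 rev/s = 12.3115 rpm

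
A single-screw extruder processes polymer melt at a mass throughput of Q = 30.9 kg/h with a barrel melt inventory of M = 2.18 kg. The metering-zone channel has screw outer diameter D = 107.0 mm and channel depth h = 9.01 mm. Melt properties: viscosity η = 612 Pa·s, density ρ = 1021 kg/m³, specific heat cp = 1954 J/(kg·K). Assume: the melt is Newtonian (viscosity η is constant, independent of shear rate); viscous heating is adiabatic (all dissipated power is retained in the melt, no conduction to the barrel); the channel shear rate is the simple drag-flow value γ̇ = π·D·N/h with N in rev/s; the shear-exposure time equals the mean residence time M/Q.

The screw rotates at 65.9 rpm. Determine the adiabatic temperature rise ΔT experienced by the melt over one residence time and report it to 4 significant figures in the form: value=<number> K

Convert throughput: Q = 30.9 kg/h = 30.9/3600 = 0.00858333 kg/s
t_res = M / Q_s = 2.18 / 0.00858333 = 253.981 s
Geometry in metres: D = 107.0 mm → 0.107 m, h = 9.01 mm → 0.00901 m; screw speed N = 65.9 rpm = 1.09833 rev/s
Shear rate: γ̇ = πDN/h = π·0.107·1.09833/0.00901 = 40.9773 s⁻¹
Adiabatic rise: ΔT = η γ̇² t_res / (ρ cp) = 612·(40.9773)²·253.981 / (1021·1954) = 130.824 K

value=130.8 K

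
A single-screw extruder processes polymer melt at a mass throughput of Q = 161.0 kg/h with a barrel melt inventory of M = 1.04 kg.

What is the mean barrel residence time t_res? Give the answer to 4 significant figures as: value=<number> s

value=23.25 s

Throughput in SI: Q_s = 161.0 kg/h ÷ 3600 s/h = 0.0447222 kg/s
t_res = M / Q_s = 1.04 ÷ 0.0447222 = 23.2547 s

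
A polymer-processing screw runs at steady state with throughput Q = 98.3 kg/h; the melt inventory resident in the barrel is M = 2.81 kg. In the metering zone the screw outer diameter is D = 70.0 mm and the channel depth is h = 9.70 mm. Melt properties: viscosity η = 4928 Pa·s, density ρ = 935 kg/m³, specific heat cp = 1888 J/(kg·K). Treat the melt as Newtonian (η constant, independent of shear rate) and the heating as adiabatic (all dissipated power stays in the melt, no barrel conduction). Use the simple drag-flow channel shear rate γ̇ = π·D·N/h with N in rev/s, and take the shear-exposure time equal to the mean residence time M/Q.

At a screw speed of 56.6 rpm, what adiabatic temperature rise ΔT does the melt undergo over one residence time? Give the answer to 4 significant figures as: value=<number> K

value=131.4 K

Throughput in SI: Q_s = 98.3 kg/h ÷ 3600 s/h = 0.0273056 kg/s
t_res = M / Q_s = 2.81 / 0.0273056 = 102.909 s
Geometry in metres: D = 70.0 mm → 0.07 m, h = 9.70 mm → 0.0097 m; screw speed N = 56.6 rpm = 0.943333 rev/s
γ̇ = π·D·N / h = π · 0.07 · 0.943333 / 0.0097 = 21.3866 s⁻¹
ΔT = η·γ̇²·t_res/(ρ·cp) = [4928 × 21.3866² × 102.909] / [935 × 1888] = 131.4 K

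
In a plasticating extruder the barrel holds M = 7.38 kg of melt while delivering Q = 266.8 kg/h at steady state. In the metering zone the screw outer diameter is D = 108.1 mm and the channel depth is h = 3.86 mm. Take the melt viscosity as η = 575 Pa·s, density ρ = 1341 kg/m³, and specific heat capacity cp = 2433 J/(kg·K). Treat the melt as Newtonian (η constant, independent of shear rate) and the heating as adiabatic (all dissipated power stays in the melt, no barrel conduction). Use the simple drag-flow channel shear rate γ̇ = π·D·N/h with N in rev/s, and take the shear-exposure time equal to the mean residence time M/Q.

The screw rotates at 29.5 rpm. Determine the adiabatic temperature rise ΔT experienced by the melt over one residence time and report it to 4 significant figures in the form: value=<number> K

Throughput in SI: Q_s = 266.8 kg/h ÷ 3600 s/h = 0.0741111 kg/s
t_res = M / Q_s = 7.38 ÷ 0.0741111 = 99.5802 s
Convert to SI: D = 0.1081 m, h = 0.00386 m, N = 29.5/60 = 0.491667 rev/s
Shear rate: γ̇ = πDN/h = π·0.1081·0.491667/0.00386 = 43.2573 s⁻¹
Adiabatic rise: ΔT = η γ̇² t_res / (ρ cp) = 575·(43.2573)²·99.5802 / (1341·2433) = 32.8389 K

value=32.84 K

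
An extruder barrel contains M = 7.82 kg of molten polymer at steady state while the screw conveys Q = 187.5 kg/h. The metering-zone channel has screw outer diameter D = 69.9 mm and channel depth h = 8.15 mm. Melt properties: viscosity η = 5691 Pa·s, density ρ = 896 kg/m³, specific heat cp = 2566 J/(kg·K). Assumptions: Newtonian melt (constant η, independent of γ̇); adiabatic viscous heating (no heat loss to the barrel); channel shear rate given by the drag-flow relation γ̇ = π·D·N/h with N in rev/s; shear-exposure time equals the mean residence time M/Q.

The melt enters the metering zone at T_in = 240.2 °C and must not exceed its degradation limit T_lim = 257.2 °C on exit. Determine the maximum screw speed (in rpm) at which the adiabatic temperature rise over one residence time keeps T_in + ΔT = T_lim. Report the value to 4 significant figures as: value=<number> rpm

Q_s = Q / 3600 = 187.5 / 3600 = 0.0520833 kg/s
t_res = M / Q_s = 7.82 / 0.0520833 = 150.144 s
Convert to metres: D = 0.0699 m, h = 0.00815 m
ΔT_a = T_lim − T_in = 257.2 °C − 240.2 °C = 17 K
Invert ΔT = ηγ̇²t_res/(ρcp) for γ̇: γ̇_max² = ΔT_a ρ cp / (η t_res) = 17·896·2566 / (5691·150.144) = 45.7422 s⁻²
γ̇_max = √45.7422 = 6.7633 s⁻¹
N_max = γ̇_max·h / (π·D) = 6.7633 · 0.00815 / (π · 0.0699) = 0.251009 rev/s = 15.0605 rpm

value=15.06 rpm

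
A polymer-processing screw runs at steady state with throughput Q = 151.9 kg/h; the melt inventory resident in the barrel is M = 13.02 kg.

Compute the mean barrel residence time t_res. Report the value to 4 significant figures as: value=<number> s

Convert throughput: Q = 151.9 kg/h = 151.9/3600 = 0.0421944 kg/s
t_res = M / Q_s = 13.02 ÷ 0.0421944 = 308.571 s

value=308.6 s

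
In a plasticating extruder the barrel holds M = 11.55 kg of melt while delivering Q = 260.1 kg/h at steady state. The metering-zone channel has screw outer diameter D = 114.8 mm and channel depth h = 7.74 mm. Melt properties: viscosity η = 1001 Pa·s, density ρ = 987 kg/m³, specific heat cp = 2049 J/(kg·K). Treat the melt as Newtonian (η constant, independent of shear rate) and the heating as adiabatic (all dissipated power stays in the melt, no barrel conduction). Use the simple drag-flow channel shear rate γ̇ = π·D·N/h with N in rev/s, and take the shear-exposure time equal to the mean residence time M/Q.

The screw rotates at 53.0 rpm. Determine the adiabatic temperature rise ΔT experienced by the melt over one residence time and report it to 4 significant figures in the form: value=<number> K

value=134.1 K

Convert throughput: Q = 260.1 kg/h = 260.1/3600 = 0.07225 kg/s
t_res = M / Q_s = 11.55 / 0.07225 = 159.862 s
D = 114.8 mm = 0.1148 m;  h = 7.74 mm = 0.00774 m;  N = 53.0 rpm / 60 = 0.883333 rev/s
Shear rate: γ̇ = πDN/h = π·0.1148·0.883333/0.00774 = 41.16 s⁻¹
ΔT = η·γ̇²·t_res/(ρ·cp) = [1001 × 41.16² × 159.862] / [987 × 2049] = 134.051 K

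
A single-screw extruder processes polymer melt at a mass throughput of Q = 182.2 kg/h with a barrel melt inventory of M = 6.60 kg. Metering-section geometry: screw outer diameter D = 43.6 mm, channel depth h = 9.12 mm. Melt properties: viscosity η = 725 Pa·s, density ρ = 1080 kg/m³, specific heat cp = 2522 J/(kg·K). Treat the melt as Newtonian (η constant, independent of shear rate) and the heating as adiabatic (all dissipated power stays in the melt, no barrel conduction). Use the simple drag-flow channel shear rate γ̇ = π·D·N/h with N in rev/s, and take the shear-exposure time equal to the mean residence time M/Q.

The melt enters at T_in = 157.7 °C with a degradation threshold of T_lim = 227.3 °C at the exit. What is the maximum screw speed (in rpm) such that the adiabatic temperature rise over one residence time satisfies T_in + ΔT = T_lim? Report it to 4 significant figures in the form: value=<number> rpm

value=178.9 rpm

Convert throughput: Q = 182.2 kg/h = 182.2/3600 = 0.0506111 kg/s
t_res = M / Q_s = 6.60 / 0.0506111 = 130.406 s
Convert to metres: D = 0.0436 m, h = 0.00912 m
ΔT_a = T_lim − T_in = 227.3 − 157.7 = 69.6 K
γ̇_max² = ΔT_a·ρ·cp / (η·t_res) = [69.6 × 1080 × 2522] / [725 × 130.406] = 2005.13 s⁻²
γ̇_max = √2005.13 = 44.7787 s⁻¹
N_max = γ̇_max·h / (π·D) = 44.7787 · 0.00912 / (π · 0.0436) = 2.98146 rev/s = 178.888 rpm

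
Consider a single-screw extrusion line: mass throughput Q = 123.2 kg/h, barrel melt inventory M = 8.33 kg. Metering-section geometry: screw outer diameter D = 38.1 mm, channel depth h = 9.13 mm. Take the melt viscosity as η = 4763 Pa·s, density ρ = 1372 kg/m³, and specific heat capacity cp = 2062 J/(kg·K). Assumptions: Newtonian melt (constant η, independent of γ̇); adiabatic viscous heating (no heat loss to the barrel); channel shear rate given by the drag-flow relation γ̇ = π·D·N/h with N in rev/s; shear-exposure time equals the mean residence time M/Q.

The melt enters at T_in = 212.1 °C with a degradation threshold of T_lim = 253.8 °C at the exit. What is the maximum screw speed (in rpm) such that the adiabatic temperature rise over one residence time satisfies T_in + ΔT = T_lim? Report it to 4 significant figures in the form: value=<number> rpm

value=46.17 rpm

Convert throughput: Q = 123.2 kg/h = 123.2/3600 = 0.0342222 kg/s
t_res = M / Q_s = 8.33 ÷ 0.0342222 = 243.409 s
D = 38.1 mm = 0.0381 m;  h = 9.13 mm = 0.00913 m
ΔT_a = T_lim − T_in = 253.8 − 212.1 = 41.7 K
Invert ΔT = ηγ̇²t_res/(ρcp) for γ̇: γ̇_max² = ΔT_a ρ cp / (η t_res) = 41.7·1372·2062 / (4763·243.409) = 101.756 s⁻²
Take the square root: γ̇_max = √(101.756) = 10.0874 s⁻¹
N_max = γ̇_max·h / (π·D) = 10.0874 · 0.00913 / (π · 0.0381) = 0.769443 rev/s = 46.1666 rpm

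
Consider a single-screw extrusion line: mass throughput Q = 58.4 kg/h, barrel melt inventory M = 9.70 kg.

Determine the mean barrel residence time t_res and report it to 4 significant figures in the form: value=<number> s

value=597.9 s

Q_s = Q / 3600 = 58.4 / 3600 = 0.0162222 kg/s
t_res = M / Q_s = 9.70 ÷ 0.0162222 = 597.945 s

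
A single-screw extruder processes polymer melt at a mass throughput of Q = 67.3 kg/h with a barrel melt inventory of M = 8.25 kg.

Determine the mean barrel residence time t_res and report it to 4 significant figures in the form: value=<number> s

value=441.3 s

Convert throughput: Q = 67.3 kg/h = 67.3/3600 = 0.0186944 kg/s
Mean residence time: t_res = M/Q_s = 8.25 kg / 0.0186944 kg/s = 441.308 s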